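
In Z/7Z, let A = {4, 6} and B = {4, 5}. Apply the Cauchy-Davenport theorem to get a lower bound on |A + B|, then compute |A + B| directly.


Cauchy-Davenport: |A + B| ≥ min(p, |A| + |B| - 1) for A, B nonempty in Z/pZ.
|A| = 2, |B| = 2, p = 7.
CD lower bound = min(7, 2 + 2 - 1) = min(7, 3) = 3.
Compute A + B mod 7 directly:
a = 4: 4+4=1, 4+5=2
a = 6: 6+4=3, 6+5=4
A + B = {1, 2, 3, 4}, so |A + B| = 4.
Verify: 4 ≥ 3? Yes ✓.

CD lower bound = 3, actual |A + B| = 4.


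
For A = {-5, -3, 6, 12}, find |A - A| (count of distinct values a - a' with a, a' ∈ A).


A - A = {a - a' : a, a' ∈ A}; |A| = 4.
Bounds: 2|A|-1 ≤ |A - A| ≤ |A|² - |A| + 1, i.e. 7 ≤ |A - A| ≤ 13.
Note: 0 ∈ A - A always (from a - a). The set is symmetric: if d ∈ A - A then -d ∈ A - A.
Enumerate nonzero differences d = a - a' with a > a' (then include -d):
Positive differences: {2, 6, 9, 11, 15, 17}
Full difference set: {0} ∪ (positive diffs) ∪ (negative diffs).
|A - A| = 1 + 2·6 = 13 (matches direct enumeration: 13).

|A - A| = 13


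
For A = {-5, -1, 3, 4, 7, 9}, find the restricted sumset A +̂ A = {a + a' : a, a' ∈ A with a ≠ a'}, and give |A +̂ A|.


Restricted sumset: A +̂ A = {a + a' : a ∈ A, a' ∈ A, a ≠ a'}.
Equivalently, take A + A and drop any sum 2a that is achievable ONLY as a + a for a ∈ A (i.e. sums representable only with equal summands).
Enumerate pairs (a, a') with a < a' (symmetric, so each unordered pair gives one sum; this covers all a ≠ a'):
  -5 + -1 = -6
  -5 + 3 = -2
  -5 + 4 = -1
  -5 + 7 = 2
  -5 + 9 = 4
  -1 + 3 = 2
  -1 + 4 = 3
  -1 + 7 = 6
  -1 + 9 = 8
  3 + 4 = 7
  3 + 7 = 10
  3 + 9 = 12
  4 + 7 = 11
  4 + 9 = 13
  7 + 9 = 16
Collected distinct sums: {-6, -2, -1, 2, 3, 4, 6, 7, 8, 10, 11, 12, 13, 16}
|A +̂ A| = 14
(Reference bound: |A +̂ A| ≥ 2|A| - 3 for |A| ≥ 2, with |A| = 6 giving ≥ 9.)

|A +̂ A| = 14


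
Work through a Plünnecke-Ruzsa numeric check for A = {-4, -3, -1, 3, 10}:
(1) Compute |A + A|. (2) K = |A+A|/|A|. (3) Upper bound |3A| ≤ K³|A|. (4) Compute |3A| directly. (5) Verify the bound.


|A| = 5.
Step 1: Compute A + A by enumerating all 25 pairs.
A + A = {-8, -7, -6, -5, -4, -2, -1, 0, 2, 6, 7, 9, 13, 20}, so |A + A| = 14.
Step 2: Doubling constant K = |A + A|/|A| = 14/5 = 14/5 ≈ 2.8000.
Step 3: Plünnecke-Ruzsa gives |3A| ≤ K³·|A| = (2.8000)³ · 5 ≈ 109.7600.
Step 4: Compute 3A = A + A + A directly by enumerating all triples (a,b,c) ∈ A³; |3A| = 27.
Step 5: Check 27 ≤ 109.7600? Yes ✓.

K = 14/5, Plünnecke-Ruzsa bound K³|A| ≈ 109.7600, |3A| = 27, inequality holds.


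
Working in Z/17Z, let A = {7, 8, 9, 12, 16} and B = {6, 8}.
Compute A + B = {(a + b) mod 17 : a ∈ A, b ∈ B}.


Work in Z/17Z: reduce every sum a + b modulo 17.
Enumerate all 10 pairs:
a = 7: 7+6=13, 7+8=15
a = 8: 8+6=14, 8+8=16
a = 9: 9+6=15, 9+8=0
a = 12: 12+6=1, 12+8=3
a = 16: 16+6=5, 16+8=7
Distinct residues collected: {0, 1, 3, 5, 7, 13, 14, 15, 16}
|A + B| = 9 (out of 17 total residues).

A + B = {0, 1, 3, 5, 7, 13, 14, 15, 16}


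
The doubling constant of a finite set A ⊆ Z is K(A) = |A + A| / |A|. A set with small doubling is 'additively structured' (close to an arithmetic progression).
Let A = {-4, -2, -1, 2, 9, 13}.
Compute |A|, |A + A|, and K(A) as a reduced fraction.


|A| = 6.
Compute A + A by enumerating all 36 pairs.
A + A = {-8, -6, -5, -4, -3, -2, 0, 1, 4, 5, 7, 8, 9, 11, 12, 15, 18, 22, 26}, so |A + A| = 19.
K = |A + A| / |A| = 19/6 (already in lowest terms) ≈ 3.1667.
Reference: AP of size 6 gives K = 11/6 ≈ 1.8333; a fully generic set of size 6 gives K ≈ 3.5000.

|A| = 6, |A + A| = 19, K = 19/6.


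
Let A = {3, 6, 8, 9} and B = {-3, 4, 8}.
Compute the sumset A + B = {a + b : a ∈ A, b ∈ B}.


A + B = {a + b : a ∈ A, b ∈ B}.
Enumerate all |A|·|B| = 4·3 = 12 pairs (a, b) and collect distinct sums.
a = 3: 3+-3=0, 3+4=7, 3+8=11
a = 6: 6+-3=3, 6+4=10, 6+8=14
a = 8: 8+-3=5, 8+4=12, 8+8=16
a = 9: 9+-3=6, 9+4=13, 9+8=17
Collecting distinct sums: A + B = {0, 3, 5, 6, 7, 10, 11, 12, 13, 14, 16, 17}
|A + B| = 12

A + B = {0, 3, 5, 6, 7, 10, 11, 12, 13, 14, 16, 17}


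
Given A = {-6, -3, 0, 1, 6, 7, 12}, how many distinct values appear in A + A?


A + A = {a + a' : a, a' ∈ A}; |A| = 7.
General bounds: 2|A| - 1 ≤ |A + A| ≤ |A|(|A|+1)/2, i.e. 13 ≤ |A + A| ≤ 28.
Lower bound 2|A|-1 is attained iff A is an arithmetic progression.
Enumerate sums a + a' for a ≤ a' (symmetric, so this suffices):
a = -6: -6+-6=-12, -6+-3=-9, -6+0=-6, -6+1=-5, -6+6=0, -6+7=1, -6+12=6
a = -3: -3+-3=-6, -3+0=-3, -3+1=-2, -3+6=3, -3+7=4, -3+12=9
a = 0: 0+0=0, 0+1=1, 0+6=6, 0+7=7, 0+12=12
a = 1: 1+1=2, 1+6=7, 1+7=8, 1+12=13
a = 6: 6+6=12, 6+7=13, 6+12=18
a = 7: 7+7=14, 7+12=19
a = 12: 12+12=24
Distinct sums: {-12, -9, -6, -5, -3, -2, 0, 1, 2, 3, 4, 6, 7, 8, 9, 12, 13, 14, 18, 19, 24}
|A + A| = 21

|A + A| = 21


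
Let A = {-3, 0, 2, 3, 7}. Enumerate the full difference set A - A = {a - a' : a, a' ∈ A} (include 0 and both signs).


A - A = {a - a' : a, a' ∈ A}.
Compute a - a' for each ordered pair (a, a'):
a = -3: -3--3=0, -3-0=-3, -3-2=-5, -3-3=-6, -3-7=-10
a = 0: 0--3=3, 0-0=0, 0-2=-2, 0-3=-3, 0-7=-7
a = 2: 2--3=5, 2-0=2, 2-2=0, 2-3=-1, 2-7=-5
a = 3: 3--3=6, 3-0=3, 3-2=1, 3-3=0, 3-7=-4
a = 7: 7--3=10, 7-0=7, 7-2=5, 7-3=4, 7-7=0
Collecting distinct values (and noting 0 appears from a-a):
A - A = {-10, -7, -6, -5, -4, -3, -2, -1, 0, 1, 2, 3, 4, 5, 6, 7, 10}
|A - A| = 17

A - A = {-10, -7, -6, -5, -4, -3, -2, -1, 0, 1, 2, 3, 4, 5, 6, 7, 10}


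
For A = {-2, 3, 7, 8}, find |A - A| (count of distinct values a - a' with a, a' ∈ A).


A - A = {a - a' : a, a' ∈ A}; |A| = 4.
Bounds: 2|A|-1 ≤ |A - A| ≤ |A|² - |A| + 1, i.e. 7 ≤ |A - A| ≤ 13.
Note: 0 ∈ A - A always (from a - a). The set is symmetric: if d ∈ A - A then -d ∈ A - A.
Enumerate nonzero differences d = a - a' with a > a' (then include -d):
Positive differences: {1, 4, 5, 9, 10}
Full difference set: {0} ∪ (positive diffs) ∪ (negative diffs).
|A - A| = 1 + 2·5 = 11 (matches direct enumeration: 11).

|A - A| = 11


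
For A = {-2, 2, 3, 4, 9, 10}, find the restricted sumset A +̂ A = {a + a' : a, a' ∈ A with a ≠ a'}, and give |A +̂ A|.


Restricted sumset: A +̂ A = {a + a' : a ∈ A, a' ∈ A, a ≠ a'}.
Equivalently, take A + A and drop any sum 2a that is achievable ONLY as a + a for a ∈ A (i.e. sums representable only with equal summands).
Enumerate pairs (a, a') with a < a' (symmetric, so each unordered pair gives one sum; this covers all a ≠ a'):
  -2 + 2 = 0
  -2 + 3 = 1
  -2 + 4 = 2
  -2 + 9 = 7
  -2 + 10 = 8
  2 + 3 = 5
  2 + 4 = 6
  2 + 9 = 11
  2 + 10 = 12
  3 + 4 = 7
  3 + 9 = 12
  3 + 10 = 13
  4 + 9 = 13
  4 + 10 = 14
  9 + 10 = 19
Collected distinct sums: {0, 1, 2, 5, 6, 7, 8, 11, 12, 13, 14, 19}
|A +̂ A| = 12
(Reference bound: |A +̂ A| ≥ 2|A| - 3 for |A| ≥ 2, with |A| = 6 giving ≥ 9.)

|A +̂ A| = 12


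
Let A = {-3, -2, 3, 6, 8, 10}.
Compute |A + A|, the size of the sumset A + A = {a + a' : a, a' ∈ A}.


A + A = {a + a' : a, a' ∈ A}; |A| = 6.
General bounds: 2|A| - 1 ≤ |A + A| ≤ |A|(|A|+1)/2, i.e. 11 ≤ |A + A| ≤ 21.
Lower bound 2|A|-1 is attained iff A is an arithmetic progression.
Enumerate sums a + a' for a ≤ a' (symmetric, so this suffices):
a = -3: -3+-3=-6, -3+-2=-5, -3+3=0, -3+6=3, -3+8=5, -3+10=7
a = -2: -2+-2=-4, -2+3=1, -2+6=4, -2+8=6, -2+10=8
a = 3: 3+3=6, 3+6=9, 3+8=11, 3+10=13
a = 6: 6+6=12, 6+8=14, 6+10=16
a = 8: 8+8=16, 8+10=18
a = 10: 10+10=20
Distinct sums: {-6, -5, -4, 0, 1, 3, 4, 5, 6, 7, 8, 9, 11, 12, 13, 14, 16, 18, 20}
|A + A| = 19

|A + A| = 19


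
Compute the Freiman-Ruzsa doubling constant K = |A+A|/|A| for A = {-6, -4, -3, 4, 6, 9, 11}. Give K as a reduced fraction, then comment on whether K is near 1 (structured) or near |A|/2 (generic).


|A| = 7.
Compute A + A by enumerating all 49 pairs.
A + A = {-12, -10, -9, -8, -7, -6, -2, 0, 1, 2, 3, 5, 6, 7, 8, 10, 12, 13, 15, 17, 18, 20, 22}, so |A + A| = 23.
K = |A + A| / |A| = 23/7 (already in lowest terms) ≈ 3.2857.
Reference: AP of size 7 gives K = 13/7 ≈ 1.8571; a fully generic set of size 7 gives K ≈ 4.0000.

|A| = 7, |A + A| = 23, K = 23/7.


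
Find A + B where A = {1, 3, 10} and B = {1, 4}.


A + B = {a + b : a ∈ A, b ∈ B}.
Enumerate all |A|·|B| = 3·2 = 6 pairs (a, b) and collect distinct sums.
a = 1: 1+1=2, 1+4=5
a = 3: 3+1=4, 3+4=7
a = 10: 10+1=11, 10+4=14
Collecting distinct sums: A + B = {2, 4, 5, 7, 11, 14}
|A + B| = 6

A + B = {2, 4, 5, 7, 11, 14}


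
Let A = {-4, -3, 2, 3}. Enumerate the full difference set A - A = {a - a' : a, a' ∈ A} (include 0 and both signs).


A - A = {a - a' : a, a' ∈ A}.
Compute a - a' for each ordered pair (a, a'):
a = -4: -4--4=0, -4--3=-1, -4-2=-6, -4-3=-7
a = -3: -3--4=1, -3--3=0, -3-2=-5, -3-3=-6
a = 2: 2--4=6, 2--3=5, 2-2=0, 2-3=-1
a = 3: 3--4=7, 3--3=6, 3-2=1, 3-3=0
Collecting distinct values (and noting 0 appears from a-a):
A - A = {-7, -6, -5, -1, 0, 1, 5, 6, 7}
|A - A| = 9

A - A = {-7, -6, -5, -1, 0, 1, 5, 6, 7}


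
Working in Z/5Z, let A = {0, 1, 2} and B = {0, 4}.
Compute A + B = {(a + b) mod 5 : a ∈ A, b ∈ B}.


Work in Z/5Z: reduce every sum a + b modulo 5.
Enumerate all 6 pairs:
a = 0: 0+0=0, 0+4=4
a = 1: 1+0=1, 1+4=0
a = 2: 2+0=2, 2+4=1
Distinct residues collected: {0, 1, 2, 4}
|A + B| = 4 (out of 5 total residues).

A + B = {0, 1, 2, 4}


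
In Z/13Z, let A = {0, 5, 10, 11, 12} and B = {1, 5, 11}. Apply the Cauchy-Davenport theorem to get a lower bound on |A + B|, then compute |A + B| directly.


Cauchy-Davenport: |A + B| ≥ min(p, |A| + |B| - 1) for A, B nonempty in Z/pZ.
|A| = 5, |B| = 3, p = 13.
CD lower bound = min(13, 5 + 3 - 1) = min(13, 7) = 7.
Compute A + B mod 13 directly:
a = 0: 0+1=1, 0+5=5, 0+11=11
a = 5: 5+1=6, 5+5=10, 5+11=3
a = 10: 10+1=11, 10+5=2, 10+11=8
a = 11: 11+1=12, 11+5=3, 11+11=9
a = 12: 12+1=0, 12+5=4, 12+11=10
A + B = {0, 1, 2, 3, 4, 5, 6, 8, 9, 10, 11, 12}, so |A + B| = 12.
Verify: 12 ≥ 7? Yes ✓.

CD lower bound = 7, actual |A + B| = 12.


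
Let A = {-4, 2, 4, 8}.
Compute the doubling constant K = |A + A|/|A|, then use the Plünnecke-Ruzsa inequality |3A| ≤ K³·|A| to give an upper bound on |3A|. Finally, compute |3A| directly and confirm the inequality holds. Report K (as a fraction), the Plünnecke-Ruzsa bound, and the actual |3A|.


|A| = 4.
Step 1: Compute A + A by enumerating all 16 pairs.
A + A = {-8, -2, 0, 4, 6, 8, 10, 12, 16}, so |A + A| = 9.
Step 2: Doubling constant K = |A + A|/|A| = 9/4 = 9/4 ≈ 2.2500.
Step 3: Plünnecke-Ruzsa gives |3A| ≤ K³·|A| = (2.2500)³ · 4 ≈ 45.5625.
Step 4: Compute 3A = A + A + A directly by enumerating all triples (a,b,c) ∈ A³; |3A| = 15.
Step 5: Check 15 ≤ 45.5625? Yes ✓.

K = 9/4, Plünnecke-Ruzsa bound K³|A| ≈ 45.5625, |3A| = 15, inequality holds.


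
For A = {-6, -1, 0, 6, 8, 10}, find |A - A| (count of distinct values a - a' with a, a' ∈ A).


A - A = {a - a' : a, a' ∈ A}; |A| = 6.
Bounds: 2|A|-1 ≤ |A - A| ≤ |A|² - |A| + 1, i.e. 11 ≤ |A - A| ≤ 31.
Note: 0 ∈ A - A always (from a - a). The set is symmetric: if d ∈ A - A then -d ∈ A - A.
Enumerate nonzero differences d = a - a' with a > a' (then include -d):
Positive differences: {1, 2, 4, 5, 6, 7, 8, 9, 10, 11, 12, 14, 16}
Full difference set: {0} ∪ (positive diffs) ∪ (negative diffs).
|A - A| = 1 + 2·13 = 27 (matches direct enumeration: 27).

|A - A| = 27


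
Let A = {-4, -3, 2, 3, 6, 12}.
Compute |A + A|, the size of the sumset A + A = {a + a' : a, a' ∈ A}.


A + A = {a + a' : a, a' ∈ A}; |A| = 6.
General bounds: 2|A| - 1 ≤ |A + A| ≤ |A|(|A|+1)/2, i.e. 11 ≤ |A + A| ≤ 21.
Lower bound 2|A|-1 is attained iff A is an arithmetic progression.
Enumerate sums a + a' for a ≤ a' (symmetric, so this suffices):
a = -4: -4+-4=-8, -4+-3=-7, -4+2=-2, -4+3=-1, -4+6=2, -4+12=8
a = -3: -3+-3=-6, -3+2=-1, -3+3=0, -3+6=3, -3+12=9
a = 2: 2+2=4, 2+3=5, 2+6=8, 2+12=14
a = 3: 3+3=6, 3+6=9, 3+12=15
a = 6: 6+6=12, 6+12=18
a = 12: 12+12=24
Distinct sums: {-8, -7, -6, -2, -1, 0, 2, 3, 4, 5, 6, 8, 9, 12, 14, 15, 18, 24}
|A + A| = 18

|A + A| = 18


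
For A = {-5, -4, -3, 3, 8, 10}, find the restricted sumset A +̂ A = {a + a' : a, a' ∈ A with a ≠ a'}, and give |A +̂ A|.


Restricted sumset: A +̂ A = {a + a' : a ∈ A, a' ∈ A, a ≠ a'}.
Equivalently, take A + A and drop any sum 2a that is achievable ONLY as a + a for a ∈ A (i.e. sums representable only with equal summands).
Enumerate pairs (a, a') with a < a' (symmetric, so each unordered pair gives one sum; this covers all a ≠ a'):
  -5 + -4 = -9
  -5 + -3 = -8
  -5 + 3 = -2
  -5 + 8 = 3
  -5 + 10 = 5
  -4 + -3 = -7
  -4 + 3 = -1
  -4 + 8 = 4
  -4 + 10 = 6
  -3 + 3 = 0
  -3 + 8 = 5
  -3 + 10 = 7
  3 + 8 = 11
  3 + 10 = 13
  8 + 10 = 18
Collected distinct sums: {-9, -8, -7, -2, -1, 0, 3, 4, 5, 6, 7, 11, 13, 18}
|A +̂ A| = 14
(Reference bound: |A +̂ A| ≥ 2|A| - 3 for |A| ≥ 2, with |A| = 6 giving ≥ 9.)

|A +̂ A| = 14


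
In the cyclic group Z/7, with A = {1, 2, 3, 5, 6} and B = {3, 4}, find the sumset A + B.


Work in Z/7Z: reduce every sum a + b modulo 7.
Enumerate all 10 pairs:
a = 1: 1+3=4, 1+4=5
a = 2: 2+3=5, 2+4=6
a = 3: 3+3=6, 3+4=0
a = 5: 5+3=1, 5+4=2
a = 6: 6+3=2, 6+4=3
Distinct residues collected: {0, 1, 2, 3, 4, 5, 6}
|A + B| = 7 (out of 7 total residues).

A + B = {0, 1, 2, 3, 4, 5, 6}


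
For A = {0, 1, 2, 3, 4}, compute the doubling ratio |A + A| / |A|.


|A| = 5.
Compute A + A by enumerating all 25 pairs.
A + A = {0, 1, 2, 3, 4, 5, 6, 7, 8}, so |A + A| = 9.
K = |A + A| / |A| = 9/5 (already in lowest terms) ≈ 1.8000.
Reference: AP of size 5 gives K = 9/5 ≈ 1.8000; a fully generic set of size 5 gives K ≈ 3.0000.

|A| = 5, |A + A| = 9, K = 9/5.


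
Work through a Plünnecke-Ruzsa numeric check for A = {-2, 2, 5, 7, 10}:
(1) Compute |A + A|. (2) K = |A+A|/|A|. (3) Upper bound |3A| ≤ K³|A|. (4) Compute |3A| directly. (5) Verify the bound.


|A| = 5.
Step 1: Compute A + A by enumerating all 25 pairs.
A + A = {-4, 0, 3, 4, 5, 7, 8, 9, 10, 12, 14, 15, 17, 20}, so |A + A| = 14.
Step 2: Doubling constant K = |A + A|/|A| = 14/5 = 14/5 ≈ 2.8000.
Step 3: Plünnecke-Ruzsa gives |3A| ≤ K³·|A| = (2.8000)³ · 5 ≈ 109.7600.
Step 4: Compute 3A = A + A + A directly by enumerating all triples (a,b,c) ∈ A³; |3A| = 27.
Step 5: Check 27 ≤ 109.7600? Yes ✓.

K = 14/5, Plünnecke-Ruzsa bound K³|A| ≈ 109.7600, |3A| = 27, inequality holds.


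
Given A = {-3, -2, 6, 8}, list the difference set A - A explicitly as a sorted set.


A - A = {a - a' : a, a' ∈ A}.
Compute a - a' for each ordered pair (a, a'):
a = -3: -3--3=0, -3--2=-1, -3-6=-9, -3-8=-11
a = -2: -2--3=1, -2--2=0, -2-6=-8, -2-8=-10
a = 6: 6--3=9, 6--2=8, 6-6=0, 6-8=-2
a = 8: 8--3=11, 8--2=10, 8-6=2, 8-8=0
Collecting distinct values (and noting 0 appears from a-a):
A - A = {-11, -10, -9, -8, -2, -1, 0, 1, 2, 8, 9, 10, 11}
|A - A| = 13

A - A = {-11, -10, -9, -8, -2, -1, 0, 1, 2, 8, 9, 10, 11}


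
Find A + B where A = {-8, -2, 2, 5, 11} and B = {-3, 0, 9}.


A + B = {a + b : a ∈ A, b ∈ B}.
Enumerate all |A|·|B| = 5·3 = 15 pairs (a, b) and collect distinct sums.
a = -8: -8+-3=-11, -8+0=-8, -8+9=1
a = -2: -2+-3=-5, -2+0=-2, -2+9=7
a = 2: 2+-3=-1, 2+0=2, 2+9=11
a = 5: 5+-3=2, 5+0=5, 5+9=14
a = 11: 11+-3=8, 11+0=11, 11+9=20
Collecting distinct sums: A + B = {-11, -8, -5, -2, -1, 1, 2, 5, 7, 8, 11, 14, 20}
|A + B| = 13

A + B = {-11, -8, -5, -2, -1, 1, 2, 5, 7, 8, 11, 14, 20}


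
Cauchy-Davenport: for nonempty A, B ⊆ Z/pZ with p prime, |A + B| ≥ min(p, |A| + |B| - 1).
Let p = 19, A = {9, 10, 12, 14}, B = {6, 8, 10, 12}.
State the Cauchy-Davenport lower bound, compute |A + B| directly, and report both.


Cauchy-Davenport: |A + B| ≥ min(p, |A| + |B| - 1) for A, B nonempty in Z/pZ.
|A| = 4, |B| = 4, p = 19.
CD lower bound = min(19, 4 + 4 - 1) = min(19, 7) = 7.
Compute A + B mod 19 directly:
a = 9: 9+6=15, 9+8=17, 9+10=0, 9+12=2
a = 10: 10+6=16, 10+8=18, 10+10=1, 10+12=3
a = 12: 12+6=18, 12+8=1, 12+10=3, 12+12=5
a = 14: 14+6=1, 14+8=3, 14+10=5, 14+12=7
A + B = {0, 1, 2, 3, 5, 7, 15, 16, 17, 18}, so |A + B| = 10.
Verify: 10 ≥ 7? Yes ✓.

CD lower bound = 7, actual |A + B| = 10.


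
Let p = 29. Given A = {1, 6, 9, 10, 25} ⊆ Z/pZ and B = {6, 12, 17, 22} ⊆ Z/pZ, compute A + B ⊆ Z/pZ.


Work in Z/29Z: reduce every sum a + b modulo 29.
Enumerate all 20 pairs:
a = 1: 1+6=7, 1+12=13, 1+17=18, 1+22=23
a = 6: 6+6=12, 6+12=18, 6+17=23, 6+22=28
a = 9: 9+6=15, 9+12=21, 9+17=26, 9+22=2
a = 10: 10+6=16, 10+12=22, 10+17=27, 10+22=3
a = 25: 25+6=2, 25+12=8, 25+17=13, 25+22=18
Distinct residues collected: {2, 3, 7, 8, 12, 13, 15, 16, 18, 21, 22, 23, 26, 27, 28}
|A + B| = 15 (out of 29 total residues).

A + B = {2, 3, 7, 8, 12, 13, 15, 16, 18, 21, 22, 23, 26, 27, 28}


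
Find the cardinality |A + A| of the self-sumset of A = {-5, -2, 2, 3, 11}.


A + A = {a + a' : a, a' ∈ A}; |A| = 5.
General bounds: 2|A| - 1 ≤ |A + A| ≤ |A|(|A|+1)/2, i.e. 9 ≤ |A + A| ≤ 15.
Lower bound 2|A|-1 is attained iff A is an arithmetic progression.
Enumerate sums a + a' for a ≤ a' (symmetric, so this suffices):
a = -5: -5+-5=-10, -5+-2=-7, -5+2=-3, -5+3=-2, -5+11=6
a = -2: -2+-2=-4, -2+2=0, -2+3=1, -2+11=9
a = 2: 2+2=4, 2+3=5, 2+11=13
a = 3: 3+3=6, 3+11=14
a = 11: 11+11=22
Distinct sums: {-10, -7, -4, -3, -2, 0, 1, 4, 5, 6, 9, 13, 14, 22}
|A + A| = 14

|A + A| = 14


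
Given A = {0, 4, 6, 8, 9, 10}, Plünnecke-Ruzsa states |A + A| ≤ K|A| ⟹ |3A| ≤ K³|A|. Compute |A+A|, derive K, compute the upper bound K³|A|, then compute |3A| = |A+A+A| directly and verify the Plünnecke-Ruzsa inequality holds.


|A| = 6.
Step 1: Compute A + A by enumerating all 36 pairs.
A + A = {0, 4, 6, 8, 9, 10, 12, 13, 14, 15, 16, 17, 18, 19, 20}, so |A + A| = 15.
Step 2: Doubling constant K = |A + A|/|A| = 15/6 = 15/6 ≈ 2.5000.
Step 3: Plünnecke-Ruzsa gives |3A| ≤ K³·|A| = (2.5000)³ · 6 ≈ 93.7500.
Step 4: Compute 3A = A + A + A directly by enumerating all triples (a,b,c) ∈ A³; |3A| = 25.
Step 5: Check 25 ≤ 93.7500? Yes ✓.

K = 15/6, Plünnecke-Ruzsa bound K³|A| ≈ 93.7500, |3A| = 25, inequality holds.


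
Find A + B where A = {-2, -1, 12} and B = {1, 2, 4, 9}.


A + B = {a + b : a ∈ A, b ∈ B}.
Enumerate all |A|·|B| = 3·4 = 12 pairs (a, b) and collect distinct sums.
a = -2: -2+1=-1, -2+2=0, -2+4=2, -2+9=7
a = -1: -1+1=0, -1+2=1, -1+4=3, -1+9=8
a = 12: 12+1=13, 12+2=14, 12+4=16, 12+9=21
Collecting distinct sums: A + B = {-1, 0, 1, 2, 3, 7, 8, 13, 14, 16, 21}
|A + B| = 11

A + B = {-1, 0, 1, 2, 3, 7, 8, 13, 14, 16, 21}


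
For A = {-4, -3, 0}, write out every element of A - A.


A - A = {a - a' : a, a' ∈ A}.
Compute a - a' for each ordered pair (a, a'):
a = -4: -4--4=0, -4--3=-1, -4-0=-4
a = -3: -3--4=1, -3--3=0, -3-0=-3
a = 0: 0--4=4, 0--3=3, 0-0=0
Collecting distinct values (and noting 0 appears from a-a):
A - A = {-4, -3, -1, 0, 1, 3, 4}
|A - A| = 7

A - A = {-4, -3, -1, 0, 1, 3, 4}


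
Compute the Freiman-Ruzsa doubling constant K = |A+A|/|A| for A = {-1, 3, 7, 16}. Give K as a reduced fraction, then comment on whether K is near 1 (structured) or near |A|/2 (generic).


|A| = 4.
Compute A + A by enumerating all 16 pairs.
A + A = {-2, 2, 6, 10, 14, 15, 19, 23, 32}, so |A + A| = 9.
K = |A + A| / |A| = 9/4 (already in lowest terms) ≈ 2.2500.
Reference: AP of size 4 gives K = 7/4 ≈ 1.7500; a fully generic set of size 4 gives K ≈ 2.5000.

|A| = 4, |A + A| = 9, K = 9/4.


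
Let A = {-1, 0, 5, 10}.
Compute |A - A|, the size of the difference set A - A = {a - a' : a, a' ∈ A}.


A - A = {a - a' : a, a' ∈ A}; |A| = 4.
Bounds: 2|A|-1 ≤ |A - A| ≤ |A|² - |A| + 1, i.e. 7 ≤ |A - A| ≤ 13.
Note: 0 ∈ A - A always (from a - a). The set is symmetric: if d ∈ A - A then -d ∈ A - A.
Enumerate nonzero differences d = a - a' with a > a' (then include -d):
Positive differences: {1, 5, 6, 10, 11}
Full difference set: {0} ∪ (positive diffs) ∪ (negative diffs).
|A - A| = 1 + 2·5 = 11 (matches direct enumeration: 11).

|A - A| = 11


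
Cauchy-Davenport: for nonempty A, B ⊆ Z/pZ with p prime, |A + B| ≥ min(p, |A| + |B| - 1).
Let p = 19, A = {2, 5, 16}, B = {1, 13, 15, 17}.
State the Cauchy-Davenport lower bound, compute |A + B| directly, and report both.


Cauchy-Davenport: |A + B| ≥ min(p, |A| + |B| - 1) for A, B nonempty in Z/pZ.
|A| = 3, |B| = 4, p = 19.
CD lower bound = min(19, 3 + 4 - 1) = min(19, 6) = 6.
Compute A + B mod 19 directly:
a = 2: 2+1=3, 2+13=15, 2+15=17, 2+17=0
a = 5: 5+1=6, 5+13=18, 5+15=1, 5+17=3
a = 16: 16+1=17, 16+13=10, 16+15=12, 16+17=14
A + B = {0, 1, 3, 6, 10, 12, 14, 15, 17, 18}, so |A + B| = 10.
Verify: 10 ≥ 6? Yes ✓.

CD lower bound = 6, actual |A + B| = 10.


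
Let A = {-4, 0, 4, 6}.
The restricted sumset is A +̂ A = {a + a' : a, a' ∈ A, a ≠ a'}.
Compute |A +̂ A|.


Restricted sumset: A +̂ A = {a + a' : a ∈ A, a' ∈ A, a ≠ a'}.
Equivalently, take A + A and drop any sum 2a that is achievable ONLY as a + a for a ∈ A (i.e. sums representable only with equal summands).
Enumerate pairs (a, a') with a < a' (symmetric, so each unordered pair gives one sum; this covers all a ≠ a'):
  -4 + 0 = -4
  -4 + 4 = 0
  -4 + 6 = 2
  0 + 4 = 4
  0 + 6 = 6
  4 + 6 = 10
Collected distinct sums: {-4, 0, 2, 4, 6, 10}
|A +̂ A| = 6
(Reference bound: |A +̂ A| ≥ 2|A| - 3 for |A| ≥ 2, with |A| = 4 giving ≥ 5.)

|A +̂ A| = 6


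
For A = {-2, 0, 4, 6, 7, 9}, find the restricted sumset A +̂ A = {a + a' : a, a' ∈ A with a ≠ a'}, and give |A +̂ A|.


Restricted sumset: A +̂ A = {a + a' : a ∈ A, a' ∈ A, a ≠ a'}.
Equivalently, take A + A and drop any sum 2a that is achievable ONLY as a + a for a ∈ A (i.e. sums representable only with equal summands).
Enumerate pairs (a, a') with a < a' (symmetric, so each unordered pair gives one sum; this covers all a ≠ a'):
  -2 + 0 = -2
  -2 + 4 = 2
  -2 + 6 = 4
  -2 + 7 = 5
  -2 + 9 = 7
  0 + 4 = 4
  0 + 6 = 6
  0 + 7 = 7
  0 + 9 = 9
  4 + 6 = 10
  4 + 7 = 11
  4 + 9 = 13
  6 + 7 = 13
  6 + 9 = 15
  7 + 9 = 16
Collected distinct sums: {-2, 2, 4, 5, 6, 7, 9, 10, 11, 13, 15, 16}
|A +̂ A| = 12
(Reference bound: |A +̂ A| ≥ 2|A| - 3 for |A| ≥ 2, with |A| = 6 giving ≥ 9.)

|A +̂ A| = 12


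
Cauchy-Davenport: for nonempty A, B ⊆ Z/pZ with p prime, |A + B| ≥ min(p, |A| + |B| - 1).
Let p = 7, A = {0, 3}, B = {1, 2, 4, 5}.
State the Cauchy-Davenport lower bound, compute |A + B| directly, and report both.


Cauchy-Davenport: |A + B| ≥ min(p, |A| + |B| - 1) for A, B nonempty in Z/pZ.
|A| = 2, |B| = 4, p = 7.
CD lower bound = min(7, 2 + 4 - 1) = min(7, 5) = 5.
Compute A + B mod 7 directly:
a = 0: 0+1=1, 0+2=2, 0+4=4, 0+5=5
a = 3: 3+1=4, 3+2=5, 3+4=0, 3+5=1
A + B = {0, 1, 2, 4, 5}, so |A + B| = 5.
Verify: 5 ≥ 5? Yes ✓.

CD lower bound = 5, actual |A + B| = 5.


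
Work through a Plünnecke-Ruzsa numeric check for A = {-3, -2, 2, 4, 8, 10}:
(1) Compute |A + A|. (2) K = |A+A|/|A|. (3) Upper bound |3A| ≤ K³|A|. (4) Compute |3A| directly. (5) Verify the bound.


|A| = 6.
Step 1: Compute A + A by enumerating all 36 pairs.
A + A = {-6, -5, -4, -1, 0, 1, 2, 4, 5, 6, 7, 8, 10, 12, 14, 16, 18, 20}, so |A + A| = 18.
Step 2: Doubling constant K = |A + A|/|A| = 18/6 = 18/6 ≈ 3.0000.
Step 3: Plünnecke-Ruzsa gives |3A| ≤ K³·|A| = (3.0000)³ · 6 ≈ 162.0000.
Step 4: Compute 3A = A + A + A directly by enumerating all triples (a,b,c) ∈ A³; |3A| = 33.
Step 5: Check 33 ≤ 162.0000? Yes ✓.

K = 18/6, Plünnecke-Ruzsa bound K³|A| ≈ 162.0000, |3A| = 33, inequality holds.


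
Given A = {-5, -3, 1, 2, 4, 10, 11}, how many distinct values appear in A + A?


A + A = {a + a' : a, a' ∈ A}; |A| = 7.
General bounds: 2|A| - 1 ≤ |A + A| ≤ |A|(|A|+1)/2, i.e. 13 ≤ |A + A| ≤ 28.
Lower bound 2|A|-1 is attained iff A is an arithmetic progression.
Enumerate sums a + a' for a ≤ a' (symmetric, so this suffices):
a = -5: -5+-5=-10, -5+-3=-8, -5+1=-4, -5+2=-3, -5+4=-1, -5+10=5, -5+11=6
a = -3: -3+-3=-6, -3+1=-2, -3+2=-1, -3+4=1, -3+10=7, -3+11=8
a = 1: 1+1=2, 1+2=3, 1+4=5, 1+10=11, 1+11=12
a = 2: 2+2=4, 2+4=6, 2+10=12, 2+11=13
a = 4: 4+4=8, 4+10=14, 4+11=15
a = 10: 10+10=20, 10+11=21
a = 11: 11+11=22
Distinct sums: {-10, -8, -6, -4, -3, -2, -1, 1, 2, 3, 4, 5, 6, 7, 8, 11, 12, 13, 14, 15, 20, 21, 22}
|A + A| = 23

|A + A| = 23


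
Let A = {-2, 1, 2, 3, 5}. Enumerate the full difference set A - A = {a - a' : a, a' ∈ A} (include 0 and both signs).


A - A = {a - a' : a, a' ∈ A}.
Compute a - a' for each ordered pair (a, a'):
a = -2: -2--2=0, -2-1=-3, -2-2=-4, -2-3=-5, -2-5=-7
a = 1: 1--2=3, 1-1=0, 1-2=-1, 1-3=-2, 1-5=-4
a = 2: 2--2=4, 2-1=1, 2-2=0, 2-3=-1, 2-5=-3
a = 3: 3--2=5, 3-1=2, 3-2=1, 3-3=0, 3-5=-2
a = 5: 5--2=7, 5-1=4, 5-2=3, 5-3=2, 5-5=0
Collecting distinct values (and noting 0 appears from a-a):
A - A = {-7, -5, -4, -3, -2, -1, 0, 1, 2, 3, 4, 5, 7}
|A - A| = 13

A - A = {-7, -5, -4, -3, -2, -1, 0, 1, 2, 3, 4, 5, 7}


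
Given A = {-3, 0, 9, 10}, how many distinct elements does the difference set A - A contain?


A - A = {a - a' : a, a' ∈ A}; |A| = 4.
Bounds: 2|A|-1 ≤ |A - A| ≤ |A|² - |A| + 1, i.e. 7 ≤ |A - A| ≤ 13.
Note: 0 ∈ A - A always (from a - a). The set is symmetric: if d ∈ A - A then -d ∈ A - A.
Enumerate nonzero differences d = a - a' with a > a' (then include -d):
Positive differences: {1, 3, 9, 10, 12, 13}
Full difference set: {0} ∪ (positive diffs) ∪ (negative diffs).
|A - A| = 1 + 2·6 = 13 (matches direct enumeration: 13).

|A - A| = 13


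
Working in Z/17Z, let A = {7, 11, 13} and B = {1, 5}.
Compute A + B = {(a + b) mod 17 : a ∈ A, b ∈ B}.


Work in Z/17Z: reduce every sum a + b modulo 17.
Enumerate all 6 pairs:
a = 7: 7+1=8, 7+5=12
a = 11: 11+1=12, 11+5=16
a = 13: 13+1=14, 13+5=1
Distinct residues collected: {1, 8, 12, 14, 16}
|A + B| = 5 (out of 17 total residues).

A + B = {1, 8, 12, 14, 16}


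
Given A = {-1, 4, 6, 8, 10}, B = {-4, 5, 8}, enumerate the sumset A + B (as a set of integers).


A + B = {a + b : a ∈ A, b ∈ B}.
Enumerate all |A|·|B| = 5·3 = 15 pairs (a, b) and collect distinct sums.
a = -1: -1+-4=-5, -1+5=4, -1+8=7
a = 4: 4+-4=0, 4+5=9, 4+8=12
a = 6: 6+-4=2, 6+5=11, 6+8=14
a = 8: 8+-4=4, 8+5=13, 8+8=16
a = 10: 10+-4=6, 10+5=15, 10+8=18
Collecting distinct sums: A + B = {-5, 0, 2, 4, 6, 7, 9, 11, 12, 13, 14, 15, 16, 18}
|A + B| = 14

A + B = {-5, 0, 2, 4, 6, 7, 9, 11, 12, 13, 14, 15, 16, 18}


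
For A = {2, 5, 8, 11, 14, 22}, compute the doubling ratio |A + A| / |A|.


|A| = 6.
Compute A + A by enumerating all 36 pairs.
A + A = {4, 7, 10, 13, 16, 19, 22, 24, 25, 27, 28, 30, 33, 36, 44}, so |A + A| = 15.
K = |A + A| / |A| = 15/6 = 5/2 ≈ 2.5000.
Reference: AP of size 6 gives K = 11/6 ≈ 1.8333; a fully generic set of size 6 gives K ≈ 3.5000.

|A| = 6, |A + A| = 15, K = 15/6 = 5/2.


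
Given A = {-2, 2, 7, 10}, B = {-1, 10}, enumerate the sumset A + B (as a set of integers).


A + B = {a + b : a ∈ A, b ∈ B}.
Enumerate all |A|·|B| = 4·2 = 8 pairs (a, b) and collect distinct sums.
a = -2: -2+-1=-3, -2+10=8
a = 2: 2+-1=1, 2+10=12
a = 7: 7+-1=6, 7+10=17
a = 10: 10+-1=9, 10+10=20
Collecting distinct sums: A + B = {-3, 1, 6, 8, 9, 12, 17, 20}
|A + B| = 8

A + B = {-3, 1, 6, 8, 9, 12, 17, 20}


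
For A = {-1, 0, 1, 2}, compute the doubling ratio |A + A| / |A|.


|A| = 4.
Compute A + A by enumerating all 16 pairs.
A + A = {-2, -1, 0, 1, 2, 3, 4}, so |A + A| = 7.
K = |A + A| / |A| = 7/4 (already in lowest terms) ≈ 1.7500.
Reference: AP of size 4 gives K = 7/4 ≈ 1.7500; a fully generic set of size 4 gives K ≈ 2.5000.

|A| = 4, |A + A| = 7, K = 7/4.


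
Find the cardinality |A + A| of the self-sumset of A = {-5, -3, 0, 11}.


A + A = {a + a' : a, a' ∈ A}; |A| = 4.
General bounds: 2|A| - 1 ≤ |A + A| ≤ |A|(|A|+1)/2, i.e. 7 ≤ |A + A| ≤ 10.
Lower bound 2|A|-1 is attained iff A is an arithmetic progression.
Enumerate sums a + a' for a ≤ a' (symmetric, so this suffices):
a = -5: -5+-5=-10, -5+-3=-8, -5+0=-5, -5+11=6
a = -3: -3+-3=-6, -3+0=-3, -3+11=8
a = 0: 0+0=0, 0+11=11
a = 11: 11+11=22
Distinct sums: {-10, -8, -6, -5, -3, 0, 6, 8, 11, 22}
|A + A| = 10

|A + A| = 10


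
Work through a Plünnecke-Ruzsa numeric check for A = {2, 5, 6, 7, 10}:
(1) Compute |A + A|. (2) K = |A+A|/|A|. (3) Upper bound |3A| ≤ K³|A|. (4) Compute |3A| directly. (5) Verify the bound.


|A| = 5.
Step 1: Compute A + A by enumerating all 25 pairs.
A + A = {4, 7, 8, 9, 10, 11, 12, 13, 14, 15, 16, 17, 20}, so |A + A| = 13.
Step 2: Doubling constant K = |A + A|/|A| = 13/5 = 13/5 ≈ 2.6000.
Step 3: Plünnecke-Ruzsa gives |3A| ≤ K³·|A| = (2.6000)³ · 5 ≈ 87.8800.
Step 4: Compute 3A = A + A + A directly by enumerating all triples (a,b,c) ∈ A³; |3A| = 21.
Step 5: Check 21 ≤ 87.8800? Yes ✓.

K = 13/5, Plünnecke-Ruzsa bound K³|A| ≈ 87.8800, |3A| = 21, inequality holds.


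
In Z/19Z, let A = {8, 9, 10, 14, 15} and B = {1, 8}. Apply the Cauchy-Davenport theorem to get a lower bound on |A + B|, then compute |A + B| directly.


Cauchy-Davenport: |A + B| ≥ min(p, |A| + |B| - 1) for A, B nonempty in Z/pZ.
|A| = 5, |B| = 2, p = 19.
CD lower bound = min(19, 5 + 2 - 1) = min(19, 6) = 6.
Compute A + B mod 19 directly:
a = 8: 8+1=9, 8+8=16
a = 9: 9+1=10, 9+8=17
a = 10: 10+1=11, 10+8=18
a = 14: 14+1=15, 14+8=3
a = 15: 15+1=16, 15+8=4
A + B = {3, 4, 9, 10, 11, 15, 16, 17, 18}, so |A + B| = 9.
Verify: 9 ≥ 6? Yes ✓.

CD lower bound = 6, actual |A + B| = 9.


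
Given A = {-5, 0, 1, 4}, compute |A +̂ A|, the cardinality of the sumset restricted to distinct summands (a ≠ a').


Restricted sumset: A +̂ A = {a + a' : a ∈ A, a' ∈ A, a ≠ a'}.
Equivalently, take A + A and drop any sum 2a that is achievable ONLY as a + a for a ∈ A (i.e. sums representable only with equal summands).
Enumerate pairs (a, a') with a < a' (symmetric, so each unordered pair gives one sum; this covers all a ≠ a'):
  -5 + 0 = -5
  -5 + 1 = -4
  -5 + 4 = -1
  0 + 1 = 1
  0 + 4 = 4
  1 + 4 = 5
Collected distinct sums: {-5, -4, -1, 1, 4, 5}
|A +̂ A| = 6
(Reference bound: |A +̂ A| ≥ 2|A| - 3 for |A| ≥ 2, with |A| = 4 giving ≥ 5.)

|A +̂ A| = 6


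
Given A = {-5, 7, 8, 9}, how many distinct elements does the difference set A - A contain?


A - A = {a - a' : a, a' ∈ A}; |A| = 4.
Bounds: 2|A|-1 ≤ |A - A| ≤ |A|² - |A| + 1, i.e. 7 ≤ |A - A| ≤ 13.
Note: 0 ∈ A - A always (from a - a). The set is symmetric: if d ∈ A - A then -d ∈ A - A.
Enumerate nonzero differences d = a - a' with a > a' (then include -d):
Positive differences: {1, 2, 12, 13, 14}
Full difference set: {0} ∪ (positive diffs) ∪ (negative diffs).
|A - A| = 1 + 2·5 = 11 (matches direct enumeration: 11).

|A - A| = 11


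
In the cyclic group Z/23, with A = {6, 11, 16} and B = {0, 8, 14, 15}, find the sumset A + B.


Work in Z/23Z: reduce every sum a + b modulo 23.
Enumerate all 12 pairs:
a = 6: 6+0=6, 6+8=14, 6+14=20, 6+15=21
a = 11: 11+0=11, 11+8=19, 11+14=2, 11+15=3
a = 16: 16+0=16, 16+8=1, 16+14=7, 16+15=8
Distinct residues collected: {1, 2, 3, 6, 7, 8, 11, 14, 16, 19, 20, 21}
|A + B| = 12 (out of 23 total residues).

A + B = {1, 2, 3, 6, 7, 8, 11, 14, 16, 19, 20, 21}


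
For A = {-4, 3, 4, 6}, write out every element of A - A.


A - A = {a - a' : a, a' ∈ A}.
Compute a - a' for each ordered pair (a, a'):
a = -4: -4--4=0, -4-3=-7, -4-4=-8, -4-6=-10
a = 3: 3--4=7, 3-3=0, 3-4=-1, 3-6=-3
a = 4: 4--4=8, 4-3=1, 4-4=0, 4-6=-2
a = 6: 6--4=10, 6-3=3, 6-4=2, 6-6=0
Collecting distinct values (and noting 0 appears from a-a):
A - A = {-10, -8, -7, -3, -2, -1, 0, 1, 2, 3, 7, 8, 10}
|A - A| = 13

A - A = {-10, -8, -7, -3, -2, -1, 0, 1, 2, 3, 7, 8, 10}


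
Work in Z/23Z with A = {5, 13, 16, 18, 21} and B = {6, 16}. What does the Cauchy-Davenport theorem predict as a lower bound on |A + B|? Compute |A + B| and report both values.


Cauchy-Davenport: |A + B| ≥ min(p, |A| + |B| - 1) for A, B nonempty in Z/pZ.
|A| = 5, |B| = 2, p = 23.
CD lower bound = min(23, 5 + 2 - 1) = min(23, 6) = 6.
Compute A + B mod 23 directly:
a = 5: 5+6=11, 5+16=21
a = 13: 13+6=19, 13+16=6
a = 16: 16+6=22, 16+16=9
a = 18: 18+6=1, 18+16=11
a = 21: 21+6=4, 21+16=14
A + B = {1, 4, 6, 9, 11, 14, 19, 21, 22}, so |A + B| = 9.
Verify: 9 ≥ 6? Yes ✓.

CD lower bound = 6, actual |A + B| = 9.


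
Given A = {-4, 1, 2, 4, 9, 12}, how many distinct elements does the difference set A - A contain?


A - A = {a - a' : a, a' ∈ A}; |A| = 6.
Bounds: 2|A|-1 ≤ |A - A| ≤ |A|² - |A| + 1, i.e. 11 ≤ |A - A| ≤ 31.
Note: 0 ∈ A - A always (from a - a). The set is symmetric: if d ∈ A - A then -d ∈ A - A.
Enumerate nonzero differences d = a - a' with a > a' (then include -d):
Positive differences: {1, 2, 3, 5, 6, 7, 8, 10, 11, 13, 16}
Full difference set: {0} ∪ (positive diffs) ∪ (negative diffs).
|A - A| = 1 + 2·11 = 23 (matches direct enumeration: 23).

|A - A| = 23


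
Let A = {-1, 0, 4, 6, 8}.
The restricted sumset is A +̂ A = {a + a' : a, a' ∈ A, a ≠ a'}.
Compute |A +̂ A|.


Restricted sumset: A +̂ A = {a + a' : a ∈ A, a' ∈ A, a ≠ a'}.
Equivalently, take A + A and drop any sum 2a that is achievable ONLY as a + a for a ∈ A (i.e. sums representable only with equal summands).
Enumerate pairs (a, a') with a < a' (symmetric, so each unordered pair gives one sum; this covers all a ≠ a'):
  -1 + 0 = -1
  -1 + 4 = 3
  -1 + 6 = 5
  -1 + 8 = 7
  0 + 4 = 4
  0 + 6 = 6
  0 + 8 = 8
  4 + 6 = 10
  4 + 8 = 12
  6 + 8 = 14
Collected distinct sums: {-1, 3, 4, 5, 6, 7, 8, 10, 12, 14}
|A +̂ A| = 10
(Reference bound: |A +̂ A| ≥ 2|A| - 3 for |A| ≥ 2, with |A| = 5 giving ≥ 7.)

|A +̂ A| = 10


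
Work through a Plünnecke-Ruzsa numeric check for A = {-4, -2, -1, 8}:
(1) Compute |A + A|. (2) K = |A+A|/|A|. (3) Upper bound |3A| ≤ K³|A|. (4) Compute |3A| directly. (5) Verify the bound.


|A| = 4.
Step 1: Compute A + A by enumerating all 16 pairs.
A + A = {-8, -6, -5, -4, -3, -2, 4, 6, 7, 16}, so |A + A| = 10.
Step 2: Doubling constant K = |A + A|/|A| = 10/4 = 10/4 ≈ 2.5000.
Step 3: Plünnecke-Ruzsa gives |3A| ≤ K³·|A| = (2.5000)³ · 4 ≈ 62.5000.
Step 4: Compute 3A = A + A + A directly by enumerating all triples (a,b,c) ∈ A³; |3A| = 19.
Step 5: Check 19 ≤ 62.5000? Yes ✓.

K = 10/4, Plünnecke-Ruzsa bound K³|A| ≈ 62.5000, |3A| = 19, inequality holds.


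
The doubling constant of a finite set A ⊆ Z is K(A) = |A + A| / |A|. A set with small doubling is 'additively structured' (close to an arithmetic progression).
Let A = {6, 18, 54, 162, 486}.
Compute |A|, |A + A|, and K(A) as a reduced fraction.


|A| = 5.
Compute A + A by enumerating all 25 pairs.
A + A = {12, 24, 36, 60, 72, 108, 168, 180, 216, 324, 492, 504, 540, 648, 972}, so |A + A| = 15.
K = |A + A| / |A| = 15/5 = 3/1 ≈ 3.0000.
Reference: AP of size 5 gives K = 9/5 ≈ 1.8000; a fully generic set of size 5 gives K ≈ 3.0000.

|A| = 5, |A + A| = 15, K = 15/5 = 3/1.


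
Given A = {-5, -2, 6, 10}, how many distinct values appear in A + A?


A + A = {a + a' : a, a' ∈ A}; |A| = 4.
General bounds: 2|A| - 1 ≤ |A + A| ≤ |A|(|A|+1)/2, i.e. 7 ≤ |A + A| ≤ 10.
Lower bound 2|A|-1 is attained iff A is an arithmetic progression.
Enumerate sums a + a' for a ≤ a' (symmetric, so this suffices):
a = -5: -5+-5=-10, -5+-2=-7, -5+6=1, -5+10=5
a = -2: -2+-2=-4, -2+6=4, -2+10=8
a = 6: 6+6=12, 6+10=16
a = 10: 10+10=20
Distinct sums: {-10, -7, -4, 1, 4, 5, 8, 12, 16, 20}
|A + A| = 10

|A + A| = 10


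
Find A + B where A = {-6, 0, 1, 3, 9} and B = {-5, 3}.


A + B = {a + b : a ∈ A, b ∈ B}.
Enumerate all |A|·|B| = 5·2 = 10 pairs (a, b) and collect distinct sums.
a = -6: -6+-5=-11, -6+3=-3
a = 0: 0+-5=-5, 0+3=3
a = 1: 1+-5=-4, 1+3=4
a = 3: 3+-5=-2, 3+3=6
a = 9: 9+-5=4, 9+3=12
Collecting distinct sums: A + B = {-11, -5, -4, -3, -2, 3, 4, 6, 12}
|A + B| = 9

A + B = {-11, -5, -4, -3, -2, 3, 4, 6, 12}


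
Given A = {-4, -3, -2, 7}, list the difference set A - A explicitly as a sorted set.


A - A = {a - a' : a, a' ∈ A}.
Compute a - a' for each ordered pair (a, a'):
a = -4: -4--4=0, -4--3=-1, -4--2=-2, -4-7=-11
a = -3: -3--4=1, -3--3=0, -3--2=-1, -3-7=-10
a = -2: -2--4=2, -2--3=1, -2--2=0, -2-7=-9
a = 7: 7--4=11, 7--3=10, 7--2=9, 7-7=0
Collecting distinct values (and noting 0 appears from a-a):
A - A = {-11, -10, -9, -2, -1, 0, 1, 2, 9, 10, 11}
|A - A| = 11

A - A = {-11, -10, -9, -2, -1, 0, 1, 2, 9, 10, 11}


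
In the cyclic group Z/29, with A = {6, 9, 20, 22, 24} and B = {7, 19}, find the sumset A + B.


Work in Z/29Z: reduce every sum a + b modulo 29.
Enumerate all 10 pairs:
a = 6: 6+7=13, 6+19=25
a = 9: 9+7=16, 9+19=28
a = 20: 20+7=27, 20+19=10
a = 22: 22+7=0, 22+19=12
a = 24: 24+7=2, 24+19=14
Distinct residues collected: {0, 2, 10, 12, 13, 14, 16, 25, 27, 28}
|A + B| = 10 (out of 29 total residues).

A + B = {0, 2, 10, 12, 13, 14, 16, 25, 27, 28}


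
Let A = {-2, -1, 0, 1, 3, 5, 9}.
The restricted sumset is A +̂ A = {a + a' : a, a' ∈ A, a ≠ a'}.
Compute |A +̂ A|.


Restricted sumset: A +̂ A = {a + a' : a ∈ A, a' ∈ A, a ≠ a'}.
Equivalently, take A + A and drop any sum 2a that is achievable ONLY as a + a for a ∈ A (i.e. sums representable only with equal summands).
Enumerate pairs (a, a') with a < a' (symmetric, so each unordered pair gives one sum; this covers all a ≠ a'):
  -2 + -1 = -3
  -2 + 0 = -2
  -2 + 1 = -1
  -2 + 3 = 1
  -2 + 5 = 3
  -2 + 9 = 7
  -1 + 0 = -1
  -1 + 1 = 0
  -1 + 3 = 2
  -1 + 5 = 4
  -1 + 9 = 8
  0 + 1 = 1
  0 + 3 = 3
  0 + 5 = 5
  0 + 9 = 9
  1 + 3 = 4
  1 + 5 = 6
  1 + 9 = 10
  3 + 5 = 8
  3 + 9 = 12
  5 + 9 = 14
Collected distinct sums: {-3, -2, -1, 0, 1, 2, 3, 4, 5, 6, 7, 8, 9, 10, 12, 14}
|A +̂ A| = 16
(Reference bound: |A +̂ A| ≥ 2|A| - 3 for |A| ≥ 2, with |A| = 7 giving ≥ 11.)

|A +̂ A| = 16


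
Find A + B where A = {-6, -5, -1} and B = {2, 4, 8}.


A + B = {a + b : a ∈ A, b ∈ B}.
Enumerate all |A|·|B| = 3·3 = 9 pairs (a, b) and collect distinct sums.
a = -6: -6+2=-4, -6+4=-2, -6+8=2
a = -5: -5+2=-3, -5+4=-1, -5+8=3
a = -1: -1+2=1, -1+4=3, -1+8=7
Collecting distinct sums: A + B = {-4, -3, -2, -1, 1, 2, 3, 7}
|A + B| = 8

A + B = {-4, -3, -2, -1, 1, 2, 3, 7}


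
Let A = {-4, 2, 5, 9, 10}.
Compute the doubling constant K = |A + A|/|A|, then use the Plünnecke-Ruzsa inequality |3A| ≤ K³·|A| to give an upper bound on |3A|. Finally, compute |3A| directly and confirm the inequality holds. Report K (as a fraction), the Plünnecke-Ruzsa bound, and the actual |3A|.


|A| = 5.
Step 1: Compute A + A by enumerating all 25 pairs.
A + A = {-8, -2, 1, 4, 5, 6, 7, 10, 11, 12, 14, 15, 18, 19, 20}, so |A + A| = 15.
Step 2: Doubling constant K = |A + A|/|A| = 15/5 = 15/5 ≈ 3.0000.
Step 3: Plünnecke-Ruzsa gives |3A| ≤ K³·|A| = (3.0000)³ · 5 ≈ 135.0000.
Step 4: Compute 3A = A + A + A directly by enumerating all triples (a,b,c) ∈ A³; |3A| = 30.
Step 5: Check 30 ≤ 135.0000? Yes ✓.

K = 15/5, Plünnecke-Ruzsa bound K³|A| ≈ 135.0000, |3A| = 30, inequality holds.


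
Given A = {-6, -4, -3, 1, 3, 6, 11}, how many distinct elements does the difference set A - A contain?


A - A = {a - a' : a, a' ∈ A}; |A| = 7.
Bounds: 2|A|-1 ≤ |A - A| ≤ |A|² - |A| + 1, i.e. 13 ≤ |A - A| ≤ 43.
Note: 0 ∈ A - A always (from a - a). The set is symmetric: if d ∈ A - A then -d ∈ A - A.
Enumerate nonzero differences d = a - a' with a > a' (then include -d):
Positive differences: {1, 2, 3, 4, 5, 6, 7, 8, 9, 10, 12, 14, 15, 17}
Full difference set: {0} ∪ (positive diffs) ∪ (negative diffs).
|A - A| = 1 + 2·14 = 29 (matches direct enumeration: 29).

|A - A| = 29


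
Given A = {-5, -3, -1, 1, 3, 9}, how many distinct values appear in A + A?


A + A = {a + a' : a, a' ∈ A}; |A| = 6.
General bounds: 2|A| - 1 ≤ |A + A| ≤ |A|(|A|+1)/2, i.e. 11 ≤ |A + A| ≤ 21.
Lower bound 2|A|-1 is attained iff A is an arithmetic progression.
Enumerate sums a + a' for a ≤ a' (symmetric, so this suffices):
a = -5: -5+-5=-10, -5+-3=-8, -5+-1=-6, -5+1=-4, -5+3=-2, -5+9=4
a = -3: -3+-3=-6, -3+-1=-4, -3+1=-2, -3+3=0, -3+9=6
a = -1: -1+-1=-2, -1+1=0, -1+3=2, -1+9=8
a = 1: 1+1=2, 1+3=4, 1+9=10
a = 3: 3+3=6, 3+9=12
a = 9: 9+9=18
Distinct sums: {-10, -8, -6, -4, -2, 0, 2, 4, 6, 8, 10, 12, 18}
|A + A| = 13

|A + A| = 13


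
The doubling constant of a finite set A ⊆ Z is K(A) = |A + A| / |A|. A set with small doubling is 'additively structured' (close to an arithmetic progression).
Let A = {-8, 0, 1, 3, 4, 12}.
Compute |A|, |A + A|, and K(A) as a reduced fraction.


|A| = 6.
Compute A + A by enumerating all 36 pairs.
A + A = {-16, -8, -7, -5, -4, 0, 1, 2, 3, 4, 5, 6, 7, 8, 12, 13, 15, 16, 24}, so |A + A| = 19.
K = |A + A| / |A| = 19/6 (already in lowest terms) ≈ 3.1667.
Reference: AP of size 6 gives K = 11/6 ≈ 1.8333; a fully generic set of size 6 gives K ≈ 3.5000.

|A| = 6, |A + A| = 19, K = 19/6.
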